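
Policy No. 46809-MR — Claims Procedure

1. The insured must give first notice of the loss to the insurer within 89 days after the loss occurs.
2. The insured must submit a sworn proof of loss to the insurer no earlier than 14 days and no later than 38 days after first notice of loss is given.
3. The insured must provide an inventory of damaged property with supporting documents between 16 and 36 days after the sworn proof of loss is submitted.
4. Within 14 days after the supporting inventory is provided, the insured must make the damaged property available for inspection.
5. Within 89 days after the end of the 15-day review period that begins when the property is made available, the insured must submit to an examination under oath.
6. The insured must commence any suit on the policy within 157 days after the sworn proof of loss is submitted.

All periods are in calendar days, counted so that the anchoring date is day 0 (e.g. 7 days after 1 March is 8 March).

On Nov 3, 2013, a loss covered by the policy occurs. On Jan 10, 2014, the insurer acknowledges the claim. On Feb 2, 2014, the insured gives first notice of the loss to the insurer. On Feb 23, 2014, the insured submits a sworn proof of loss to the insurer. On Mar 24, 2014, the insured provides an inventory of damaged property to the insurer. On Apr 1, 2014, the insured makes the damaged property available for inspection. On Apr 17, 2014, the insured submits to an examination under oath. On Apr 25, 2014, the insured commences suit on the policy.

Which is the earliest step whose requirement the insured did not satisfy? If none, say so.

Step 1

(1) due by Nov 3, 2013 + 89 days = Jan 31, 2014; Feb 2, 2014 misses that deadline by 2 days.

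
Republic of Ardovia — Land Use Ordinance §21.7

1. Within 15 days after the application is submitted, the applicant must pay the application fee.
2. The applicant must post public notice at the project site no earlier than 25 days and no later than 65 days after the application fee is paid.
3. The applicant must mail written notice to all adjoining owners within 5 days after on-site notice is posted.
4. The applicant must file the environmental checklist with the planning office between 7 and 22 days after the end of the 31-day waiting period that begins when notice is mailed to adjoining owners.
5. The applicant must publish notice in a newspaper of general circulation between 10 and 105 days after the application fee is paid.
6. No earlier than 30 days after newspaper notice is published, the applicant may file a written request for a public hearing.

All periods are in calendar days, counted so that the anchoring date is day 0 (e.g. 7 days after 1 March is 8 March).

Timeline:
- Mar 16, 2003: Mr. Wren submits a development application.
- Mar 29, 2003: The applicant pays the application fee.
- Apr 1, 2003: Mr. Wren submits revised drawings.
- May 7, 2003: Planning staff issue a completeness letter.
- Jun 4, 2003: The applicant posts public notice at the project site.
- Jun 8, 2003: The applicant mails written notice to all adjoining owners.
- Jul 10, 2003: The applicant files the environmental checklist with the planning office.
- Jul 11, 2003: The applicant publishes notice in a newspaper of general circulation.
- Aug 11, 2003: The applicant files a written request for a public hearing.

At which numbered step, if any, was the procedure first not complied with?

Step 2

Step 1: 15 days after Mar 16, 2003 (when the application is submitted) is Mar 31, 2003; done Mar 29, 2003 — timely.
Step 2: the window is 25–65 days after Mar 29, 2003 (when the application fee is paid), so Apr 23, 2003 through Jun 2, 2003; done Jun 4, 2003 — 2 days after the window closed.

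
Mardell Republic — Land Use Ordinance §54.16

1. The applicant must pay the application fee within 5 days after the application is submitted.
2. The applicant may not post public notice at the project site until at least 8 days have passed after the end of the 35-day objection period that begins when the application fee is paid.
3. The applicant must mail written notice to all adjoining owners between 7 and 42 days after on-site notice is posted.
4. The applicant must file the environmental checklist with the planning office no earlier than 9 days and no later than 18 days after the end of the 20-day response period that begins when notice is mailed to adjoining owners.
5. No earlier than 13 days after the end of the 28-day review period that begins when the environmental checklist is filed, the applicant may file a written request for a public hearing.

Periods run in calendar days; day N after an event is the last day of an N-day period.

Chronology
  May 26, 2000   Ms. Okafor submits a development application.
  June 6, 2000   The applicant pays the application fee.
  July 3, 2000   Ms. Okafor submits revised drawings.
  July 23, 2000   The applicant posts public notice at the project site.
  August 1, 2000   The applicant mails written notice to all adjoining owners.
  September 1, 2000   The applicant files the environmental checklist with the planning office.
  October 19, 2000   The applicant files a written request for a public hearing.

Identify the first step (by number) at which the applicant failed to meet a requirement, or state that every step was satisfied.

Step 1

Step 1 — counting 5 days from May 26, 2000 (when the application is submitted) gives a deadline of May 31, 2000; June 6, 2000 misses that deadline by 6 days.
The analysis stops there.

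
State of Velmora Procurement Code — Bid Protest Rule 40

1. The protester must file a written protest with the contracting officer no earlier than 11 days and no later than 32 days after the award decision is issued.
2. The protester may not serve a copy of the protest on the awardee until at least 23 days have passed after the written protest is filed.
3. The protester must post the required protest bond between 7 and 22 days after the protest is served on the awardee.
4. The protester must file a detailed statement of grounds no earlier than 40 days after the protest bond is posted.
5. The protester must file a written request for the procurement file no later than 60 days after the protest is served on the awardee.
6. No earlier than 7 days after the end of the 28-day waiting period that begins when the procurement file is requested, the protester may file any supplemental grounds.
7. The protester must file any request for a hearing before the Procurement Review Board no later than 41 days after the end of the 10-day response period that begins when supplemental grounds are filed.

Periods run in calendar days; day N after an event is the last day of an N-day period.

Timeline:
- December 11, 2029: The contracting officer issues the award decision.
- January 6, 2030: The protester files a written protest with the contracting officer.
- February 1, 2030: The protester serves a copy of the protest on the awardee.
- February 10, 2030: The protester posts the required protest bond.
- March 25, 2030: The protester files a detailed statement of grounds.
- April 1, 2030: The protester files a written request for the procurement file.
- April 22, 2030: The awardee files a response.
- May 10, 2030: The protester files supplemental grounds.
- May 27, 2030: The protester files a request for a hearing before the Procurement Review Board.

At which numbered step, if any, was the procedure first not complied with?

None — every step was satisfied

Step 1 — 11 and 32 days from December 11, 2029 (when the award decision is issued) are December 22, 2029 and January 12, 2030 respectively; done January 6, 2030 — within the window.
Step 2 — must wait 23 days from January 6, 2030 (when the written protest is filed), so not before January 29, 2030; done February 1, 2030 — permitted.
Step 3 — 7 and 22 days from February 1, 2030 (when the protest is served on the awardee) are February 8, 2030 and February 23, 2030 respectively; February 10, 2030 falls inside that range.
Step 4 — must wait 40 days from February 10, 2030 (when the protest bond is posted), so not before March 22, 2030; done March 25, 2030, after the minimum wait.
Step 5 — counting 60 days from February 1, 2030 (when the protest is served on the awardee) gives a deadline of April 2, 2030; done April 1, 2030 — timely.
Step 6 — must wait 7 days from April 29, 2030 (end of the 28-day waiting period, which began when the procurement file is requested on April 1, 2030), so not before May 6, 2030; done May 10, 2030, after the minimum wait.
Step 7 — counting 41 days from May 20, 2030 (end of the 10-day response period, which began when supplemental grounds are filed on May 10, 2030) gives a deadline of June 30, 2030; completed May 27, 2030, before the deadline.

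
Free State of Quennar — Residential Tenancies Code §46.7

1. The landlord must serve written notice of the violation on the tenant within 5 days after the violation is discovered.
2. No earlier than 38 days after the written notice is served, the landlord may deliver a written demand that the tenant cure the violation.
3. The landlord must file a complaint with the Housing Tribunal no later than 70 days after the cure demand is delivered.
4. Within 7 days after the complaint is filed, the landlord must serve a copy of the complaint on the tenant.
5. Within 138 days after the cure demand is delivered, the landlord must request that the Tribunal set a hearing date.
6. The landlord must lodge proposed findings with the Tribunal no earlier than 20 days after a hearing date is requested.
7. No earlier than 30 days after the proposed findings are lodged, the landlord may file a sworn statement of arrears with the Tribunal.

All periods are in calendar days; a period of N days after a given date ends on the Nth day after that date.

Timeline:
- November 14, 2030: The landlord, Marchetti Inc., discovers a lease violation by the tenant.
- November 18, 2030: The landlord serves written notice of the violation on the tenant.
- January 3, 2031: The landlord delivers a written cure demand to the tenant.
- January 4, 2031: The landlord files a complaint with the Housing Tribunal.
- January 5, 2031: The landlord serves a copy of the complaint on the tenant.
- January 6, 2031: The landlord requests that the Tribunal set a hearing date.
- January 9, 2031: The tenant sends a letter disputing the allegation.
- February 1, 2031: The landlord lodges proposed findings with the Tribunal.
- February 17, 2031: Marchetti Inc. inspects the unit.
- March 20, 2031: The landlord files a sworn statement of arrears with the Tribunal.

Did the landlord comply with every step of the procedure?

Yes

Step 1 — counting 5 days from November 14, 2030 (when the violation is discovered) gives a deadline of November 19, 2030; completed November 18, 2030, before the deadline.
Step 2 — must wait 38 days from November 18, 2030 (when the written notice is served), so not before December 26, 2030; done January 3, 2031 — permitted.
Step 3 — counting 70 days from January 3, 2031 (when the cure demand is delivered) gives a deadline of March 14, 2031; done January 4, 2031 — timely.
Step 4 — counting 7 days from January 4, 2031 (when the complaint is filed) gives a deadline of January 11, 2031; January 5, 2031 is within that limit.
Step 5 — counting 138 days from January 3, 2031 (when the cure demand is delivered) gives a deadline of May 21, 2031; January 6, 2031 is within that limit.
Step 6 — must wait 20 days from January 6, 2031 (when a hearing date is requested), so not before January 26, 2031; February 1, 2031 is on or after that date.
Step 7 — must wait 30 days from February 1, 2031 (when the proposed findings are lodged), so not before March 3, 2031; done March 20, 2031, after the minimum wait.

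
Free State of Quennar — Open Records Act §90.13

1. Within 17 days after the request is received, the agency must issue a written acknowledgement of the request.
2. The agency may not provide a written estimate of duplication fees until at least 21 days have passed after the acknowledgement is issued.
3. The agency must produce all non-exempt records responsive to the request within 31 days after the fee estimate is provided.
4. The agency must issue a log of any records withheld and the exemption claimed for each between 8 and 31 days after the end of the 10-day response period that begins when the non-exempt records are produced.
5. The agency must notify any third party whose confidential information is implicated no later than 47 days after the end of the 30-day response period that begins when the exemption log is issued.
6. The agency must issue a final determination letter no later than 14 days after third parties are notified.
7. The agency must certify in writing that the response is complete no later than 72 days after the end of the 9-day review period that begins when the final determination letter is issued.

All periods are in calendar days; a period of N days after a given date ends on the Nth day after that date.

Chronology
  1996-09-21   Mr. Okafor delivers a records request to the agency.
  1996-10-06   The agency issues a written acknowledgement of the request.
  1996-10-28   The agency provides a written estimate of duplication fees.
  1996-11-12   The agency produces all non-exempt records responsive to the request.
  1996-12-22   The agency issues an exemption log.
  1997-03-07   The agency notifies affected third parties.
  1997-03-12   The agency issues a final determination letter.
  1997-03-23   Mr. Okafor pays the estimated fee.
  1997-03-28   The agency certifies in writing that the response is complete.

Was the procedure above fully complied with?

Step 1: 17 days after 1996-09-21 (when the request is received) is 1996-10-08; completed 1996-10-06, before the deadline.
Step 2: the earliest permitted date is 21 days after 1996-10-06 (when the acknowledgement is issued), i.e. 1996-10-27; done 1996-10-28, after the minimum wait.
Step 3: 31 days after 1996-10-28 (when the fee estimate is provided) is 1996-11-28; done 1996-11-12 — timely.
Step 4: the window is 8–31 days after 1996-11-22 (end of the 10-day response period, which began when the non-exempt records are produced on 1996-11-12), so 1996-11-30 through 1996-12-23; done 1996-12-22, which is between those dates.
Step 5: 47 days after 1997-01-21 (end of the 30-day response period, which began when the exemption log is issued on 1996-12-22) is 1997-03-09; completed 1997-03-07, before the deadline.
Step 6: 14 days after 1997-03-07 (when third parties are notified) is 1997-03-21; 1997-03-12 is within that limit.
Step 7: 72 days after 1997-03-21 (end of the 9-day review period, which began when the final determination letter is issued on 1997-03-12) is 1997-06-01; 1997-03-28 is within that limit.

Yes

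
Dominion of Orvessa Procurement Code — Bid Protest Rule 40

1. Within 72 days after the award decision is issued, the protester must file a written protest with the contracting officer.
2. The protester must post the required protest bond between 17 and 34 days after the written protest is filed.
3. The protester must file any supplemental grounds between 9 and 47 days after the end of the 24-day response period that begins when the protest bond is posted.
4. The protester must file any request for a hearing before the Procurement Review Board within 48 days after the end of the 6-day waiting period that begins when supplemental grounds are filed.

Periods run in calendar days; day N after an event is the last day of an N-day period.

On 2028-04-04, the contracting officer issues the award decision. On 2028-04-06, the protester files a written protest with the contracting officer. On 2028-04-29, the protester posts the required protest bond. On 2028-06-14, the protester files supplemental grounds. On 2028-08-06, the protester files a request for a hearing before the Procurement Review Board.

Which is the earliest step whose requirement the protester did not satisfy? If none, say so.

None — every step was satisfied

Step 1 — counting 72 days from 2028-04-04 (when the award decision is issued) gives a deadline of 2028-06-15; 2028-04-06 is within that limit.
Step 2 — 17 and 34 days from 2028-04-06 (when the written protest is filed) are 2028-04-23 and 2028-05-10 respectively; done 2028-04-29, which is between those dates.
Step 3 — 9 and 47 days from 2028-05-23 (end of the 24-day response period, which began when the protest bond is posted on 2028-04-29) are 2028-06-01 and 2028-07-09 respectively; done 2028-06-14, which is between those dates.
Step 4 — counting 48 days from 2028-06-20 (end of the 6-day waiting period, which began when supplemental grounds are filed on 2028-06-14) gives a deadline of 2028-08-07; 2028-08-06 is within that limit.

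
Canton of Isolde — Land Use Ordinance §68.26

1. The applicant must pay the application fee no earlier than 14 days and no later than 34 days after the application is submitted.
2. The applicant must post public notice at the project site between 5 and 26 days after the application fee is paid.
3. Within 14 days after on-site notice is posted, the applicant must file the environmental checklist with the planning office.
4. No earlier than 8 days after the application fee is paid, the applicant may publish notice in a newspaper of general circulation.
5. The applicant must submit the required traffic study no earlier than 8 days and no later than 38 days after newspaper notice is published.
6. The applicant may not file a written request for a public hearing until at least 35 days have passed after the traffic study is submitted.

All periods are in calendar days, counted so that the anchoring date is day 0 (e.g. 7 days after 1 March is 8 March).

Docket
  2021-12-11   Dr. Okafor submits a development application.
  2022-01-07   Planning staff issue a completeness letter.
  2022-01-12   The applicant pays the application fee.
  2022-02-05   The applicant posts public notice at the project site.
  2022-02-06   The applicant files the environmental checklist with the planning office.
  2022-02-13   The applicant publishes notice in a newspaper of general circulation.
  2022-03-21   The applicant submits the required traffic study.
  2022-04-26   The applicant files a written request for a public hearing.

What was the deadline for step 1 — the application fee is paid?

Step 1 runs from 2021-12-11, when the application is submitted. The window is 14–34 days after 2021-12-11; it closes on 2022-01-14.

2022-01-14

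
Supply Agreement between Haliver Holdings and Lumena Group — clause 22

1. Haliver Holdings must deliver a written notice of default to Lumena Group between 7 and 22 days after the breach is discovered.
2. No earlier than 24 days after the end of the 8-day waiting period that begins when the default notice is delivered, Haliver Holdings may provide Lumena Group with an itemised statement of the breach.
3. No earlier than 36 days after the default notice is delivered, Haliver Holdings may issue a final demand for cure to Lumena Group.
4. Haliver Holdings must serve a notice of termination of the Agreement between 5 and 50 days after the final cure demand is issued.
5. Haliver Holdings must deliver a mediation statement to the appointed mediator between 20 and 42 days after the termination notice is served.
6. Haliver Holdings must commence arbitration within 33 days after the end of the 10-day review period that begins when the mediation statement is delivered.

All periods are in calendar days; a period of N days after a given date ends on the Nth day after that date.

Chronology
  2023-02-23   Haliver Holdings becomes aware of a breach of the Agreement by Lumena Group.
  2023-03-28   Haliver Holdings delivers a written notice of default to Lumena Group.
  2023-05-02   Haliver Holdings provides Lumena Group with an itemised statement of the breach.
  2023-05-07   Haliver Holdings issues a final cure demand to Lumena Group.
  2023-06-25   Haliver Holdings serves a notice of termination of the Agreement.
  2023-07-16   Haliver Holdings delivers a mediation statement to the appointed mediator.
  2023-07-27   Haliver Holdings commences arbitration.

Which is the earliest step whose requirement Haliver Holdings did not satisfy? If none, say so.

Step 1

Step 1 — 7 and 22 days from 2023-02-23 (when the breach is discovered) are 2023-03-02 and 2023-03-17 respectively; 2023-03-28 is 11 days past the end of the window.
The procedure was therefore not followed at step 1.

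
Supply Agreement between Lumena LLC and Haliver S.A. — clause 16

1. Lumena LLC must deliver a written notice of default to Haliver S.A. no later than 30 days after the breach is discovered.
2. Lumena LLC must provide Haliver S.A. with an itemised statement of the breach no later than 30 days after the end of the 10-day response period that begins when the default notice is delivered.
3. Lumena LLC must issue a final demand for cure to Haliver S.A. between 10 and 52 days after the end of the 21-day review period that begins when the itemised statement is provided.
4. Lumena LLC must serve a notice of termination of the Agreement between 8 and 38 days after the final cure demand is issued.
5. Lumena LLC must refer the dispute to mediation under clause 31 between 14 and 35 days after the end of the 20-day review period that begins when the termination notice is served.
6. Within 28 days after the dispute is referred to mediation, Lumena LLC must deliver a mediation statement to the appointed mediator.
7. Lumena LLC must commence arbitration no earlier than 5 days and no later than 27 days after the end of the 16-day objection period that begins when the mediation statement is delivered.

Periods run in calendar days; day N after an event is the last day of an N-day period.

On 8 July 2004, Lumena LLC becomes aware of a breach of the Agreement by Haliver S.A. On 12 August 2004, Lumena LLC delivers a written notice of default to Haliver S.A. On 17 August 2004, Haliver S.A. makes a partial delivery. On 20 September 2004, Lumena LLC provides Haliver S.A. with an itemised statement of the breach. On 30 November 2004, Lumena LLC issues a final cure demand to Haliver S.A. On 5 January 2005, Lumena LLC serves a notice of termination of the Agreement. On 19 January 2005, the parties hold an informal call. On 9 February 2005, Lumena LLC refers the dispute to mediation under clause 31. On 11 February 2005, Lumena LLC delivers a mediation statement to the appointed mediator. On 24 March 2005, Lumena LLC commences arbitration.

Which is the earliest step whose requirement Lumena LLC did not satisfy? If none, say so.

Step 1

Step 1 — counting 30 days from 8 July 2004 (when the breach is discovered) gives a deadline of 7 August 2004; not done until 12 August 2004, 5 days after the deadline.
The analysis stops there.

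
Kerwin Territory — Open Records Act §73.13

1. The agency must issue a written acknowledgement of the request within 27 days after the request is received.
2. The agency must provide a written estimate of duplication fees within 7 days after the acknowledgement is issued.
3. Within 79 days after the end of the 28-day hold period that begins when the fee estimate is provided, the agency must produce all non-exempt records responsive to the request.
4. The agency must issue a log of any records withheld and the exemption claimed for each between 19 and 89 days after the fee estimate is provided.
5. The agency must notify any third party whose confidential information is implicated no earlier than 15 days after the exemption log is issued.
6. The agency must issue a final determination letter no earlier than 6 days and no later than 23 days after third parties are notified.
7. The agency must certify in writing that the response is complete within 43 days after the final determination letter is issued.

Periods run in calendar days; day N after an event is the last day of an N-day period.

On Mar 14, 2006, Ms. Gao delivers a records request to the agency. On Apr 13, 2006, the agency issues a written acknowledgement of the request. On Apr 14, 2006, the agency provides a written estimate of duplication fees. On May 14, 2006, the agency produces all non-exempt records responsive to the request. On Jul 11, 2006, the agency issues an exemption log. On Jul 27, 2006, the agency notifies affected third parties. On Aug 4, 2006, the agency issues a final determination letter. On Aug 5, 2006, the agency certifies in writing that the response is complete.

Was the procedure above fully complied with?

Step 1: 27 days after Mar 14, 2006 (when the request is received) is Apr 10, 2006; not done until Apr 13, 2006, 3 days after the deadline.

No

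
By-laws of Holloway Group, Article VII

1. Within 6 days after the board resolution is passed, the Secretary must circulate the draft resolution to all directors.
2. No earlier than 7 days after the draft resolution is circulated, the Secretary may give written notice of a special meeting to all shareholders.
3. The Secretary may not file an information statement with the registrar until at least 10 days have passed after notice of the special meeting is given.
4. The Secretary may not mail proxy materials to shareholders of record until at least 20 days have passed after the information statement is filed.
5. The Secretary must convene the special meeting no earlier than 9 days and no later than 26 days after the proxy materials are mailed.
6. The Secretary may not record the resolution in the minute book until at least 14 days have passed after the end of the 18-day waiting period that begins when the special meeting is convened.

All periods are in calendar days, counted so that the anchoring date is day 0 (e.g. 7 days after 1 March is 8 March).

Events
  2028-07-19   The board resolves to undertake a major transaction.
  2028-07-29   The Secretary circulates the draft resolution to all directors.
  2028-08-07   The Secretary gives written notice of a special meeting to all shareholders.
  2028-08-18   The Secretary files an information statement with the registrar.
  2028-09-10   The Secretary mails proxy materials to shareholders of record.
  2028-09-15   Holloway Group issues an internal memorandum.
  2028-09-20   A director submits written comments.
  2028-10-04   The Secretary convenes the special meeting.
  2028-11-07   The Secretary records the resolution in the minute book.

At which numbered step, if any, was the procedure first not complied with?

Step 1: 6 days after 2028-07-19 (when the board resolution is passed) is 2028-07-25; not done until 2028-07-29, 4 days after the deadline.

Step 1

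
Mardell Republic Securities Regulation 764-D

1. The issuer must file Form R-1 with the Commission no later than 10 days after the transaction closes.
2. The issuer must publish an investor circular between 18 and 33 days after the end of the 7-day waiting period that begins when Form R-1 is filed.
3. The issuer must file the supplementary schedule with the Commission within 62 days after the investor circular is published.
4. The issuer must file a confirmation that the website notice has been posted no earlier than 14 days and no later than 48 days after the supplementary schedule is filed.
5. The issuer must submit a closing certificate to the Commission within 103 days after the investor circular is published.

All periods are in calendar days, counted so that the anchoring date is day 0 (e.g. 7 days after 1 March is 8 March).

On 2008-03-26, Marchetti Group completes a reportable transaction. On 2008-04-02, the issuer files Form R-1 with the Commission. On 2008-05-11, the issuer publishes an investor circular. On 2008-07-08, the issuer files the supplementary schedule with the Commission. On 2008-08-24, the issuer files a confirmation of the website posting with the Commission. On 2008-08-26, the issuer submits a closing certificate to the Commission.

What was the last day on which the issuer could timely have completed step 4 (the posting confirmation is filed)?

Step 4 runs from 2008-07-08, when the supplementary schedule is filed. The window is 14–48 days after 2008-07-08; it closes on 2008-08-25.

2008-08-25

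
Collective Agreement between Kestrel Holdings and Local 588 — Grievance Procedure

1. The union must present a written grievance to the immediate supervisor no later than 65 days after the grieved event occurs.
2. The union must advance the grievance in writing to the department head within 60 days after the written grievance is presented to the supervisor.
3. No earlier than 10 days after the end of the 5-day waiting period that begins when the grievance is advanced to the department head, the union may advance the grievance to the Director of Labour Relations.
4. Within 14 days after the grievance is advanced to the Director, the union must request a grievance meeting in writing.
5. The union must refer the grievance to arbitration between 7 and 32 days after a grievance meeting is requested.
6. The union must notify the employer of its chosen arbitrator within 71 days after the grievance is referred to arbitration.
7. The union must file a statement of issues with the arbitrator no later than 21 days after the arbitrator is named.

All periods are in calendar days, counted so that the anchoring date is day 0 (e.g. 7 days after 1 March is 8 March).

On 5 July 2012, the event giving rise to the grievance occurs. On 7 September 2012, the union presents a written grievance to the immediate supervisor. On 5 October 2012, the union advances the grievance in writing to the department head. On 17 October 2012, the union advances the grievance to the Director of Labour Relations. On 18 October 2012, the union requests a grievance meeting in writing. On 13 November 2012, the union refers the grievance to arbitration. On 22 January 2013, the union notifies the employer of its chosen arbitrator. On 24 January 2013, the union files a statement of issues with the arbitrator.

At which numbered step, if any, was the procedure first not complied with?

Step 3

Step 1 — counting 65 days from 5 July 2012 (when the grieved event occurs) gives a deadline of 8 September 2012; completed 7 September 2012, before the deadline.
Step 2 — counting 60 days from 7 September 2012 (when the written grievance is presented to the supervisor) gives a deadline of 6 November 2012; completed 5 October 2012, before the deadline.
Step 3 — must wait 10 days from 10 October 2012 (end of the 5-day waiting period, which began when the grievance is advanced to the department head on 5 October 2012), so not before 20 October 2012; done 17 October 2012 — 3 days too early.
Later steps need not be reached.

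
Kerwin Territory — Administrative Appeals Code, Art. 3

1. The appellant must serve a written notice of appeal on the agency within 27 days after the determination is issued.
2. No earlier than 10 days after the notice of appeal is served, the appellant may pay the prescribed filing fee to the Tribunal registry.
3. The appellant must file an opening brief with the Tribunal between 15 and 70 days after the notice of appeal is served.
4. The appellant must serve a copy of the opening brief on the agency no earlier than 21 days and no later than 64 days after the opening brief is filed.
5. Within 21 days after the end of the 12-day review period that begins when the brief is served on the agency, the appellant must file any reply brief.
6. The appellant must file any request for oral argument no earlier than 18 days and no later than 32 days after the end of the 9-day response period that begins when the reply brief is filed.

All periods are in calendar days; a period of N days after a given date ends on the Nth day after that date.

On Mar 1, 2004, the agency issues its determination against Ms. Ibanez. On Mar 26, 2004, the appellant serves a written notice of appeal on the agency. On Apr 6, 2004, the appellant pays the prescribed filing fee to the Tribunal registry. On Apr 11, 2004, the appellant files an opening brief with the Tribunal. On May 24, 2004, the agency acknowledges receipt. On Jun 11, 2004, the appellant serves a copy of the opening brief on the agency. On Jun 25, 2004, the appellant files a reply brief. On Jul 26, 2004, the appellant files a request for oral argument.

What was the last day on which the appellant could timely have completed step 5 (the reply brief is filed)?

Jul 14, 2004

The brief is served on the agency on Jun 11, 2004; the 12-day review period therefore ends Jun 23, 2004, and step 5 runs from that date. 21 days after Jun 23, 2004 is Jul 14, 2004.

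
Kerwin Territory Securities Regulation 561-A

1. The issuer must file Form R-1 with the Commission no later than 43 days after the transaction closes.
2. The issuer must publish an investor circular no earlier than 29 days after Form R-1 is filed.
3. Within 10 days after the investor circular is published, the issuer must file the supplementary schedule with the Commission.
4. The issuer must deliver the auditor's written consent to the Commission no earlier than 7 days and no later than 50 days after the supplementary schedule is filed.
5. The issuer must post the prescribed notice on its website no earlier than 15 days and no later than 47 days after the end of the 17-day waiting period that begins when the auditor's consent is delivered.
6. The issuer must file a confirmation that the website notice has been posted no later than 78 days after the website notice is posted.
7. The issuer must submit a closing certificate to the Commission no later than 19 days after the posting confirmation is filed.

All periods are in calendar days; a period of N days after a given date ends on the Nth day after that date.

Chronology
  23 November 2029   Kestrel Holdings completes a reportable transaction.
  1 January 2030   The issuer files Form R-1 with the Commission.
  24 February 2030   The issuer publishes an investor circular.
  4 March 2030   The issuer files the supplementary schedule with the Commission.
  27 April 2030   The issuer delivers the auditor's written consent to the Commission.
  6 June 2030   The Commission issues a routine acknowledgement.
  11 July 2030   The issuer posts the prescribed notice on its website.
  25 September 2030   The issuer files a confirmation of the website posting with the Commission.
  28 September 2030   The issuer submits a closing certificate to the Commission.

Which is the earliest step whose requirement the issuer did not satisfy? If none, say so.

Step 4

Step 1 — counting 43 days from 23 November 2029 (when the transaction closes) gives a deadline of 5 January 2030; completed 1 January 2030, before the deadline.
Step 2 — must wait 29 days from 1 January 2030 (when Form R-1 is filed), so not before 30 January 2030; done 24 February 2030 — permitted.
Step 3 — counting 10 days from 24 February 2030 (when the investor circular is published) gives a deadline of 6 March 2030; 4 March 2030 is within that limit.
Step 4 — 7 and 50 days from 4 March 2030 (when the supplementary schedule is filed) are 11 March 2030 and 23 April 2030 respectively; done 27 April 2030 — 4 days after the window closed.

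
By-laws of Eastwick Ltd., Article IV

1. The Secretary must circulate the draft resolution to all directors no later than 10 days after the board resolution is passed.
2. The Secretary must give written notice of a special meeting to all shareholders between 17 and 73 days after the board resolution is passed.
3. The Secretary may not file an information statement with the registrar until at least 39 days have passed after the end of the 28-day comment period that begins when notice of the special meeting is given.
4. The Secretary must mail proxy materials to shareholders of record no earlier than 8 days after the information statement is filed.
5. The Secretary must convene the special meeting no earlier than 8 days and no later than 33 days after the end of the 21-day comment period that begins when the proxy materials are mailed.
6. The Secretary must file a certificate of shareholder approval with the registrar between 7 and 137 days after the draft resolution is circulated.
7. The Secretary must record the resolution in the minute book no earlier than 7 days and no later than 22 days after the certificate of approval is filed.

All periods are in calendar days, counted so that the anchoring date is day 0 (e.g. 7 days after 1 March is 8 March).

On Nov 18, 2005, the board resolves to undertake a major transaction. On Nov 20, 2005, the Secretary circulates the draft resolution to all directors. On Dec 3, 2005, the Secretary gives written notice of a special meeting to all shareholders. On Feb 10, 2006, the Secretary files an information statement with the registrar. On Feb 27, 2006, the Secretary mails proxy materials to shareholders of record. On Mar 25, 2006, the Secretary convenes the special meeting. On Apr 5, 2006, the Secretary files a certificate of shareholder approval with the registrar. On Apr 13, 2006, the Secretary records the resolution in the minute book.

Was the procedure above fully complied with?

Step 1: 10 days after Nov 18, 2005 (when the board resolution is passed) is Nov 28, 2005; Nov 20, 2005 is within that limit.
Step 2: the window is 17–73 days after Nov 18, 2005 (when the board resolution is passed), so Dec 5, 2005 through Jan 30, 2006; done Dec 3, 2005 — 2 days before the window opened.
That is the first point of non-compliance.

No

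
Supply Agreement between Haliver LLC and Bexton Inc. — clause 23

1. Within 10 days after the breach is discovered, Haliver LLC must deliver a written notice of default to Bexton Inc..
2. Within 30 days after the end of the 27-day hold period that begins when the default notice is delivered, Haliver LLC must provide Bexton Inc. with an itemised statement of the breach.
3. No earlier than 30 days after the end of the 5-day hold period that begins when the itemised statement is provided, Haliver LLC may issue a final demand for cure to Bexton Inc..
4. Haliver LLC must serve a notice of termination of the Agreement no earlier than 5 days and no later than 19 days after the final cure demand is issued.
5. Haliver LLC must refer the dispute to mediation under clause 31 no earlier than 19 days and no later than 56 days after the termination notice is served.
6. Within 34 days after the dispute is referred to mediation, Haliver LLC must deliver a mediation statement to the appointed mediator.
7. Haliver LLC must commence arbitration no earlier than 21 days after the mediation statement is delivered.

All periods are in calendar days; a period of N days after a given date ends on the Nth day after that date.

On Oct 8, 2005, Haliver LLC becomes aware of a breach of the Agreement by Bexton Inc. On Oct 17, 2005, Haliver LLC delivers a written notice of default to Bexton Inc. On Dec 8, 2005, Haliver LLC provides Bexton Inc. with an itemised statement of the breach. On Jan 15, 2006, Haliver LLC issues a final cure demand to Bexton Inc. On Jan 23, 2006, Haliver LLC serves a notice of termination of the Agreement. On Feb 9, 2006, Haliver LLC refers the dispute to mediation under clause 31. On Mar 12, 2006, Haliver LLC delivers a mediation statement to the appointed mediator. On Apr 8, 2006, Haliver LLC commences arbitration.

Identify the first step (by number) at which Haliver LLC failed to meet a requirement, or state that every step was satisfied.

Step 5

Step 1: 10 days after Oct 8, 2005 (when the breach is discovered) is Oct 18, 2005; Oct 17, 2005 is within that limit.
Step 2: 30 days after Nov 13, 2005 (end of the 27-day hold period, which began when the default notice is delivered on Oct 17, 2005) is Dec 13, 2005; Dec 8, 2005 is within that limit.
Step 3: the earliest permitted date is 30 days after Dec 13, 2005 (end of the 5-day hold period, which began when the itemised statement is provided on Dec 8, 2005), i.e. Jan 12, 2006; done Jan 15, 2006 — permitted.
Step 4: the window is 5–19 days after Jan 15, 2006 (when the final cure demand is issued), so Jan 20, 2006 through Feb 3, 2006; done Jan 23, 2006, which is between those dates.
Step 5: the window is 19–56 days after Jan 23, 2006 (when the termination notice is served), so Feb 11, 2006 through Mar 20, 2006; done Feb 9, 2006 — 2 days before the window opened.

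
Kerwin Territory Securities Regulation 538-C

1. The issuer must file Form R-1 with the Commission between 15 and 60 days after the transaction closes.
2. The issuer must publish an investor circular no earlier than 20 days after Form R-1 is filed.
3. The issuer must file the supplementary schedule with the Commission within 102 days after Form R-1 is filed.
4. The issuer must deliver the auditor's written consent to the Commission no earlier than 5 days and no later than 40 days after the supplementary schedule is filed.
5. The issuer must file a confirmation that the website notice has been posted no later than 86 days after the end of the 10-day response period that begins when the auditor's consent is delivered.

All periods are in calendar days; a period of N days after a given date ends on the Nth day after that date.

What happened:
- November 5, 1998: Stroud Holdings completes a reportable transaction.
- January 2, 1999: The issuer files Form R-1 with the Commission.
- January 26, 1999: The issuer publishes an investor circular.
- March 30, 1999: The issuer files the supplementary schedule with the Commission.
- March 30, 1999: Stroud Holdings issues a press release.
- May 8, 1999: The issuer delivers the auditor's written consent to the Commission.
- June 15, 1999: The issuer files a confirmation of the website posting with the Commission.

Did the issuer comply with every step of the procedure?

Yes

Step 1 — 15 and 60 days from November 5, 1998 (when the transaction closes) are November 20, 1998 and January 4, 1999 respectively; done January 2, 1999, which is between those dates.
Step 2 — must wait 20 days from January 2, 1999 (when Form R-1 is filed), so not before January 22, 1999; done January 26, 1999 — permitted.
Step 3 — counting 102 days from January 2, 1999 (when Form R-1 is filed) gives a deadline of April 14, 1999; completed March 30, 1999, before the deadline.
Step 4 — 5 and 40 days from March 30, 1999 (when the supplementary schedule is filed) are April 4, 1999 and May 9, 1999 respectively; May 8, 1999 falls inside that range.
Step 5 — counting 86 days from May 18, 1999 (end of the 10-day response period, which began when the auditor's consent is delivered on May 8, 1999) gives a deadline of August 12, 1999; done June 15, 1999 — timely.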